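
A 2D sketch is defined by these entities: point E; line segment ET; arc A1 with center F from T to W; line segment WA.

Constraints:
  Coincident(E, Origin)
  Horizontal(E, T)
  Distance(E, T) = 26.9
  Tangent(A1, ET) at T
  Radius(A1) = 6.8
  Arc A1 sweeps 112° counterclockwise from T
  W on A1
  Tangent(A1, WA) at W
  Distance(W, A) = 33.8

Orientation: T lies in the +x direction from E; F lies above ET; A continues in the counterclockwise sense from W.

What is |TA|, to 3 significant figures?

41.2

E is at the origin; ET is horizontal with |ET| = 26.9 and T on the +x side, so T = (26.9, 0.00). The tangent condition forces FT to be normal to ET, so F = T + (0, 6.8) = (26.9, 6.80). On A1, T sits at bearing -90° from F; a 112° counterclockwise sweep puts W at bearing 22°, so W = F + 6.8·(cos 22°, sin 22°) = (33.2, 9.35). Since A1 is tangent to WA there, FW ⟂ WA, so WA runs along (−sin 22°, cos 22°); with |WA| = 33.8, A = (20.5, 40.7). Then |TA| = |A − T| = 41.2.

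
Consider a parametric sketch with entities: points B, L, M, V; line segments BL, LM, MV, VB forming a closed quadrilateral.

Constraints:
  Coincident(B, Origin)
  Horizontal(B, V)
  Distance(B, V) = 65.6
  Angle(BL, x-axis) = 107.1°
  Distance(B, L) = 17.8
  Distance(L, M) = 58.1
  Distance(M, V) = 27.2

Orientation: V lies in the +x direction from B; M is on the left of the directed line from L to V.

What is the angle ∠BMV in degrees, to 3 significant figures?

94.5°

B is at the origin; BV is horizontal with |BV| = 65.6 and V in +x, so V = (65.6, 0). BL runs at 107.1° with |BL| = 17.8, so L = (-5.23, 17.0). M is determined by |LM| = 58.1 and |MV| = 27.2 together: it lies at the intersection of circle(L, 58.1) and circle(V, 27.2). With |LV| = 72.8, the foot of the radical line on LV is 54.5 from L and the perpendicular offset is √(58.1² − 54.5²) = 20.1. Taking the left-of-LV solution: M = (52.5, 23.8).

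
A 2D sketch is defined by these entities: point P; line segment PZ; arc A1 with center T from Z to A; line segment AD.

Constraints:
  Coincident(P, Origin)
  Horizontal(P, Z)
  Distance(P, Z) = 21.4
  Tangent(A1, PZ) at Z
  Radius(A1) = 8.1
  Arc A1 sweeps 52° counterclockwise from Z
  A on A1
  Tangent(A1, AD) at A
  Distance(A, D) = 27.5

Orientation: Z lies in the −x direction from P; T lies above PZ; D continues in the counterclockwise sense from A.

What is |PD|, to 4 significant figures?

24.86

P is at the origin; PZ is horizontal with |PZ| = 21.4 and Z on the −x side, so Z = (-21.40, 0.000). The tangent condition forces TZ to be normal to PZ, so T = Z + (0, 8.1) = (-21.40, 8.100). On A1, Z sits at bearing -90° from T; a 52° counterclockwise sweep puts A at bearing -38°, so A = T + 8.1·(cos -38°, sin -38°) = (-15.02, 3.113). Since A1 is tangent to AD there, TA ⟂ AD, so AD runs along (−sin -38°, cos -38°); with |AD| = 27.5, D = (1.914, 24.78). Then |PD| = |D − P| = 24.86.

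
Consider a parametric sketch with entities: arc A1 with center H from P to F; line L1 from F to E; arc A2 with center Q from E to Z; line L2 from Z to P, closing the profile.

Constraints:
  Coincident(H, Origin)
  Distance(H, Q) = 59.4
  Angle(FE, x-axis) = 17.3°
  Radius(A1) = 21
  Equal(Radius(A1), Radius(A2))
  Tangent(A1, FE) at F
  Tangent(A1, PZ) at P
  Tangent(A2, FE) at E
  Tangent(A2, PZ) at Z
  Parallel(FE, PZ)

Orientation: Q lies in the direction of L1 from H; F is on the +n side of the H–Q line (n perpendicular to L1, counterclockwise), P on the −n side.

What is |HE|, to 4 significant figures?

63.00

Tangency of A1 to both parallel lines with radius 21.0 puts F and P at H ± 21.0·n: F = (-6.245, 20.05), P = (6.245, -20.05). Equal radii place E and Z the same way about Q: E = Q + 21.0·n = (50.47, 37.71), Z = Q − 21.0·n = (62.96, -2.386). Then |HE| = |E − H| = 63.00.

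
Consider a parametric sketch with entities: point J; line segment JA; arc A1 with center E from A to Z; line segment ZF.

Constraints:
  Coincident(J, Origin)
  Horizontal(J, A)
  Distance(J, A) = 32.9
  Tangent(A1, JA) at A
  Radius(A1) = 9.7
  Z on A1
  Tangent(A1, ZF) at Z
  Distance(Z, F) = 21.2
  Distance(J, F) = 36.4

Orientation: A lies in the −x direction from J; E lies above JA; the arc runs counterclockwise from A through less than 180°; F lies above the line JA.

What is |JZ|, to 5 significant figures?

24.817

Checks: |EZ| = 9.700 ✓; ∠(EZ, ZF) = 90.00° ✓; |ZF| = 21.20 ✓; |JF| = 36.40 ✓.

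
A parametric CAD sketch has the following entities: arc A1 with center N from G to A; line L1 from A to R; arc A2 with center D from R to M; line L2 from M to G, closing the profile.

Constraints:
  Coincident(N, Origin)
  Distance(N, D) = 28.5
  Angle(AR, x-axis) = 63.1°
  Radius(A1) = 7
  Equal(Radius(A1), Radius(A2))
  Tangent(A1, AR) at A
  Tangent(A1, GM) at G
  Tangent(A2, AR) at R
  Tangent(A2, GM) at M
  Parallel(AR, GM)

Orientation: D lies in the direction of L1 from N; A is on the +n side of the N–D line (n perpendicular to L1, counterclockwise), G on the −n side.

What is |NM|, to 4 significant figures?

29.35

The slot axis is L1's direction at 63.1°, so u = (cos 63.1°, sin 63.1°) = (0.4524, 0.8918) and n = (−sin 63.1°, cos 63.1°) = (-0.8918, 0.4524). N is at the origin and D lies 28.5 along u from N, so D = 28.5·u = (12.89, 25.42). Tangency of A1 to both parallel lines with radius 7.0 puts A and G at N ± 7.0·n: A = (-6.243, 3.167), G = (6.243, -3.167). Equal radii place R and M the same way about D: R = D + 7.0·n = (6.652, 28.58), M = D − 7.0·n = (19.14, 22.25). Then |NM| = |M − N| = 29.35.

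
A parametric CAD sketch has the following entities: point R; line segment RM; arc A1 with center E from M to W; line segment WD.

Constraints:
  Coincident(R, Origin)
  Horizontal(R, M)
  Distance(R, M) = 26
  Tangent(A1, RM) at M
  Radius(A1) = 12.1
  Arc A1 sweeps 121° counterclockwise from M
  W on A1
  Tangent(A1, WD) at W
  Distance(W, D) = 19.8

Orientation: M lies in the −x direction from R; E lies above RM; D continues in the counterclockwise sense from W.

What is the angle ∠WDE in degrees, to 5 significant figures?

31.430°

On A1, M sits at bearing -90° from E; a 121° counterclockwise sweep puts W at bearing 31°, so W = E + 12.1·(cos 31°, sin 31°) = (-15.628, 18.332). Since A1 is tangent to WD there, EW ⟂ WD, so WD runs along (−sin 31°, cos 31°); with |WD| = 19.8, D = (-25.826, 35.304). Then cos ∠WDE = DW·DE / (|DW||DE|), giving 31.430°.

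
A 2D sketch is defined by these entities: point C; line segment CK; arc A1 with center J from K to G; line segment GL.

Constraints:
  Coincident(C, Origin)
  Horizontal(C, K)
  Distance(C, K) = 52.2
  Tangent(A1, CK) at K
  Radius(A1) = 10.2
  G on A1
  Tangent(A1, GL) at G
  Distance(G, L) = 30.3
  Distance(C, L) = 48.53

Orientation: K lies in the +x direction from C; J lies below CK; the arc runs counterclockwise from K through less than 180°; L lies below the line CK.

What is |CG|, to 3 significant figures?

43.1

Checks: |JG| = 10.20 ✓; ∠(JG, GL) = 90.00° ✓; |GL| = 30.30 ✓; |CL| = 48.53 ✓.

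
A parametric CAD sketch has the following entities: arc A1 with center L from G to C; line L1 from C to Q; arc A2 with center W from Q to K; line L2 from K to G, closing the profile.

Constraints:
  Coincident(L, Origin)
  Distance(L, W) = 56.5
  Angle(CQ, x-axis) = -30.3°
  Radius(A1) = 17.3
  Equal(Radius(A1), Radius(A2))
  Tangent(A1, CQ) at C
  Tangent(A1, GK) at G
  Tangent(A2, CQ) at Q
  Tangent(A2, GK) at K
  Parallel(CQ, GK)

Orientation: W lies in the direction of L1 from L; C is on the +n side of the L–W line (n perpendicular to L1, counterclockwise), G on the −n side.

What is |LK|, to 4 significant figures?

59.09

Tangency of A1 to both parallel lines with radius 17.3 puts C and G at L ± 17.3·n: C = (8.728, 14.94), G = (-8.728, -14.94). Equal radii place Q and K the same way about W: Q = W + 17.3·n = (57.51, -13.57), K = W − 17.3·n = (40.05, -43.44). Then |LK| = |K − L| = 59.09.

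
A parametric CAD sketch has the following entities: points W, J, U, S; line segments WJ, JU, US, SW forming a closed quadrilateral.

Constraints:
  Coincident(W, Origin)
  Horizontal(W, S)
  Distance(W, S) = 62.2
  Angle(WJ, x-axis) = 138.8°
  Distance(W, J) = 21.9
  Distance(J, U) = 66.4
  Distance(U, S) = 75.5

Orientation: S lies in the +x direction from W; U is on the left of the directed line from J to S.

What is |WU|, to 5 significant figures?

70.667

Checks: |JU| = 66.40 ✓; |US| = 75.50 ✓.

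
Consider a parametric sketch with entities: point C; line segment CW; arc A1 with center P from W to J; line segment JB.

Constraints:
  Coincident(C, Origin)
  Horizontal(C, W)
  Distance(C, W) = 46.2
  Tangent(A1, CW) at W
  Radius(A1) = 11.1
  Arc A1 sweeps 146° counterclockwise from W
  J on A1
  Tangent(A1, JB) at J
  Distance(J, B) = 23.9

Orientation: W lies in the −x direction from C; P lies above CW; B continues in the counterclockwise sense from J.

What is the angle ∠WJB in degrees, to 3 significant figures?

107°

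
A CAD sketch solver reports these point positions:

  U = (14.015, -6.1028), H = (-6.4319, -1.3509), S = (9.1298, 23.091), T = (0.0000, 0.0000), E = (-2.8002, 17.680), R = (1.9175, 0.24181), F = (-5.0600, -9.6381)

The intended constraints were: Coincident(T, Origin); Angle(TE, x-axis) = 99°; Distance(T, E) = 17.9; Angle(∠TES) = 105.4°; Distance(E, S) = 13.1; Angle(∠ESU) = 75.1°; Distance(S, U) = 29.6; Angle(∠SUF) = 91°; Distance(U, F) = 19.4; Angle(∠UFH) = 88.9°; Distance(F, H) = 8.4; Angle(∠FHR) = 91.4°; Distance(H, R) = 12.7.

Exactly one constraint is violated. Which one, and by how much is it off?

Distance(H, R) = 12.7 — off by 4.20.

T = (0.00, 0.00) ✓; TE at 99.00° ✓; |TE| = 17.90 ✓; ∠TES = 105.4° ✓; |ES| = 13.10 ✓; ∠ESU = 75.10° ✓; |SU| = 29.60 ✓; ∠SUF = 91.00° ✓; |UF| = 19.40 ✓; ∠UFH = 88.90° ✓; |FH| = 8.400 ✓; ∠FHR = 91.40° ✓; |HR| = 8.500 ✗.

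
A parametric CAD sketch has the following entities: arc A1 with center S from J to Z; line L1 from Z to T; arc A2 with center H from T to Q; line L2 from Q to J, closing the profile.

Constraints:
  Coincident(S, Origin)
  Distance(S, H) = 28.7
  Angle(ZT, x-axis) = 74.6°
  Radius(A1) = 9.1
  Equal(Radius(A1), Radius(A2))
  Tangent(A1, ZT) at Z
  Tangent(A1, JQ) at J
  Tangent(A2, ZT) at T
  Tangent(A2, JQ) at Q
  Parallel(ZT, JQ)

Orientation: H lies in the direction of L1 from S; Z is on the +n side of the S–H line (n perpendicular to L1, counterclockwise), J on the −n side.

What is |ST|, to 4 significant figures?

30.11

The slot axis is L1's direction at 74.6°, so u = (cos 74.6°, sin 74.6°) = (0.2656, 0.9641) and n = (−sin 74.6°, cos 74.6°) = (-0.9641, 0.2656). S is at the origin and H lies 28.7 along u from S, so H = 28.7·u = (7.621, 27.67). Tangency of A1 to both parallel lines with radius 9.1 puts Z and J at S ± 9.1·n: Z = (-8.773, 2.417), J = (8.773, -2.417). Equal radii place T and Q the same way about H: T = H + 9.1·n = (-1.152, 30.09), Q = H − 9.1·n = (16.39, 25.25). Then |ST| = |T − S| = 30.11.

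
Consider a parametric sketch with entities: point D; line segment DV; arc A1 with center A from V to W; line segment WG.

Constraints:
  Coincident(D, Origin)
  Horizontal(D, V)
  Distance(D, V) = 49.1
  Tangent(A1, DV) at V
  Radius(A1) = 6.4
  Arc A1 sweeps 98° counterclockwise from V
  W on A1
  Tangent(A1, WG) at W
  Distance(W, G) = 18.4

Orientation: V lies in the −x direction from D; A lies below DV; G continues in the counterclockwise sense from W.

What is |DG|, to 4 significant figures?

58.71

D is at the origin; DV is horizontal with |DV| = 49.1 and V on the −x side, so V = (-49.10, 0.000). Since A1 is tangent to DV there, AV ⟂ DV, so A = V + (0, -6.4) = (-49.10, -6.400). On A1, V sits at bearing 90° from A; a 98° counterclockwise sweep puts W at bearing 188°, so W = A + 6.4·(cos 188°, sin 188°) = (-55.44, -7.291). A1 meets WG tangentially, so AW is at right angles to WG, so WG runs along (−sin 188°, cos 188°); with |WG| = 18.4, G = (-52.88, -25.51). Then |DG| = |G − D| = 58.71.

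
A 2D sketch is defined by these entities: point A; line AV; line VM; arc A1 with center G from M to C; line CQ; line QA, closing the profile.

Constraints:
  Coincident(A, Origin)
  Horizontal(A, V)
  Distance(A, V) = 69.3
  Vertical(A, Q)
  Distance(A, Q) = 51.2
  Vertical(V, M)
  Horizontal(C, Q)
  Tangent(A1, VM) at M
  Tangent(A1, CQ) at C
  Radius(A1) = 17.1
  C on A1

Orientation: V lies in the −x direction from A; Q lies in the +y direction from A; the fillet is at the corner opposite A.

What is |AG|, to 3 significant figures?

62.4

A is at the origin; A and V share the same y with |AV| = 69.3 and V on the −x side, so V = (-69.3, 0.00). A and Q share the same x with |AQ| = 51.2 and Q on the +y side, so Q = (0.00, 51.2). The virtual corner opposite A is at (-69.3, 51.2). A1 meets VM tangentially, so GM is at right angles to VM and tangency of A1 to CQ means the radius GC is perpendicular to CQ, with radius 17.1, so the center G sits 17.1 in from both sides at G = (-52.2, 34.1). Then |AG| = |G − A| = 62.4.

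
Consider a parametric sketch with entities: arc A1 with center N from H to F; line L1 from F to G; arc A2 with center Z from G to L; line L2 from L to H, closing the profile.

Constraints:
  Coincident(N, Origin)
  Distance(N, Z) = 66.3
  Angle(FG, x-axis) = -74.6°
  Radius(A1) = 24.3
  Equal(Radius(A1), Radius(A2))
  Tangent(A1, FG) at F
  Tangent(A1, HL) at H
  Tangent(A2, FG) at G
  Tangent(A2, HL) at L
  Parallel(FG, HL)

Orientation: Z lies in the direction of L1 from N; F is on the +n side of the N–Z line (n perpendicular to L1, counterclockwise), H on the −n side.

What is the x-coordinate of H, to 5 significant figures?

-23.428

The slot axis is L1's direction at -74.6°, so u = (cos -74.6°, sin -74.6°) = (0.26556, -0.96410) and n = (−sin -74.6°, cos -74.6°) = (0.96410, 0.26556). N is at the origin and Z lies 66.3 along u from N, so Z = 66.3·u = (17.606, -63.920). Tangency of A1 to both parallel lines with radius 24.3 puts F and H at N ± 24.3·n: F = (23.428, 6.4530), H = (-23.428, -6.4530). So H.x = -23.428.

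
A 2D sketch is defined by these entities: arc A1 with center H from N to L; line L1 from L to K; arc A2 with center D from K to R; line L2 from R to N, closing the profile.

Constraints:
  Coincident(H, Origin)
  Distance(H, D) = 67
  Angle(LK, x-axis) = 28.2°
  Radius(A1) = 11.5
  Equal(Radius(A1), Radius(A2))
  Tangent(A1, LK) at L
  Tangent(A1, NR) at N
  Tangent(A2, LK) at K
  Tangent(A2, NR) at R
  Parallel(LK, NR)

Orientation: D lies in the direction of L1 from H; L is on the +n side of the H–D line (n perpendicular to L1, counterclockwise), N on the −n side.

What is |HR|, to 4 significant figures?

67.98

The slot axis is L1's direction at 28.2°, so u = (cos 28.2°, sin 28.2°) = (0.8813, 0.4726) and n = (−sin 28.2°, cos 28.2°) = (-0.4726, 0.8813). H is at the origin and D lies 67.0 along u from H, so D = 67.0·u = (59.05, 31.66). Tangency of A1 to both parallel lines with radius 11.5 puts L and N at H ± 11.5·n: L = (-5.434, 10.13), N = (5.434, -10.13). Equal radii place K and R the same way about D: K = D + 11.5·n = (53.61, 41.80), R = D − 11.5·n = (64.48, 21.53). Then |HR| = |R − H| = 67.98.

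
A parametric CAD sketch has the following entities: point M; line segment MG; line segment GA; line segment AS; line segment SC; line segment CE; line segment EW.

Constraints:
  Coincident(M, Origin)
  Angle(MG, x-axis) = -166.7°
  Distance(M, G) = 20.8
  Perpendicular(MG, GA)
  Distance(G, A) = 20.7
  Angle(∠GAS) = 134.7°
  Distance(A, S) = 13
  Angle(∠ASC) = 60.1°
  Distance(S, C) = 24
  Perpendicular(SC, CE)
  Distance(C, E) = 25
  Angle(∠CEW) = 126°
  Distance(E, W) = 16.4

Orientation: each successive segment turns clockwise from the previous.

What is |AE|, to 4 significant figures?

22.26

∠ASC = 60.1° gives SC at -61.90° from the x-axis; with |SC| = 24.0, C = (-6.811, 5.213). SC ⟂ CE, so CE runs at -151.9°; with |CE| = 25.0, E = (-28.86, -6.562). Then |AE| = |E − A| = 22.26.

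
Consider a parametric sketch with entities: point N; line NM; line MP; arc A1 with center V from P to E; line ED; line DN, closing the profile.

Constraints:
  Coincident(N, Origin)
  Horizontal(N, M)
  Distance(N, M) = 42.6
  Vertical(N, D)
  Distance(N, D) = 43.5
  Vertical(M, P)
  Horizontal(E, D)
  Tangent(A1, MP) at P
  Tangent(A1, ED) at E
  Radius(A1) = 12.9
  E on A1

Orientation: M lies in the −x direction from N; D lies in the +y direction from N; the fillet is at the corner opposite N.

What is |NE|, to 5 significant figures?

52.672

The virtual corner opposite N is at (-42.600, 43.500). Since A1 is tangent to MP there, VP ⟂ MP and tangency of A1 to ED means the radius VE is perpendicular to ED, with radius 12.9, so the center V sits 12.9 in from both sides at V = (-29.700, 30.600). That places the tangent points at P = (-42.600, 30.600) on MP and E = (-29.700, 43.500) on ED. Then |NE| = |E − N| = 52.672.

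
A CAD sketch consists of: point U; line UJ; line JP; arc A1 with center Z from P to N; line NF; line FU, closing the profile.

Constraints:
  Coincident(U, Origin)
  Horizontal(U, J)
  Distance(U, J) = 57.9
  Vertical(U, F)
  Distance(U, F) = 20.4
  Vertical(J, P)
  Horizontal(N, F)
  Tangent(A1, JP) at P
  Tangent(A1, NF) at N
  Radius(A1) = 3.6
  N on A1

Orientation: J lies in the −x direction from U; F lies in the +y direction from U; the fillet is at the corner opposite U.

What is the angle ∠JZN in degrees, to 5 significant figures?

167.91°

U is at the origin; U and J share the same y with |UJ| = 57.9 and J on the −x side, so J = (-57.900, 0.0000). UF is vertical with |UF| = 20.4 and F on the +y side, so F = (0.0000, 20.400). The virtual corner opposite U is at (-57.900, 20.400). A1 meets JP tangentially, so ZP is at right angles to JP and tangency of A1 to NF means the radius ZN is perpendicular to NF, with radius 3.6, so the center Z sits 3.6 in from both sides at Z = (-54.300, 16.800). That places the tangent points at P = (-57.900, 16.800) on JP and N = (-54.300, 20.400) on NF. Then cos ∠JZN = ZJ·ZN / (|ZJ||ZN|), giving 167.91°.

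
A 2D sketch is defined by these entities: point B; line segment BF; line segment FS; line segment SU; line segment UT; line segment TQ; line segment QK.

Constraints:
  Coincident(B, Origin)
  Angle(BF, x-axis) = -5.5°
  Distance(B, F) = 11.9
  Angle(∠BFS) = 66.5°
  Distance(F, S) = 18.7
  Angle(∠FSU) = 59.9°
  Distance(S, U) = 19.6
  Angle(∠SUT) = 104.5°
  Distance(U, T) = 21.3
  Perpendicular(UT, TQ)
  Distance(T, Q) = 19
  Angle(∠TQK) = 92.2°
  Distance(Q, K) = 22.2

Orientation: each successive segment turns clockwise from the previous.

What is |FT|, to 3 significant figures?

16.2

∠FSU = 59.9° gives SU at 121° from the x-axis; with |SU| = 19.6, U = (-7.29, -0.678). ∠SUT = 104.5° gives UT at 45.4° from the x-axis; with |UT| = 21.3, T = (7.67, 14.5). Then |FT| = |T − F| = 16.2.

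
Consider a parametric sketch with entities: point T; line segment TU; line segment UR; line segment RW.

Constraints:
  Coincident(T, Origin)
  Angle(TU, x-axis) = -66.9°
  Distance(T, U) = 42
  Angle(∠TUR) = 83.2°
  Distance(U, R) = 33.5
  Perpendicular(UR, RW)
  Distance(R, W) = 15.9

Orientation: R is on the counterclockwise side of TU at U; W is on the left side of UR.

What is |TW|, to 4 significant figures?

38.47

T is at the origin; TU runs at -66.9° with length 42.0, so U = 42.0·(cos -66.9°, sin -66.9°) = (16.48, -38.63). ∠TUR = 83.2°, so UR runs at -66.9° + (180° − 83.2°) = 29.90° from the x-axis; with |UR| = 33.5, R = U + 33.5·(cos 29.90°, sin 29.90°) = (45.52, -21.93). The perpendicularity gives RW at right angles to UR; with |RW| = 15.9 on the left of UR, W = R + 15.9·(-0.4985, 0.8669) = (37.59, -8.150). Then |TW| = |W − T| = 38.47.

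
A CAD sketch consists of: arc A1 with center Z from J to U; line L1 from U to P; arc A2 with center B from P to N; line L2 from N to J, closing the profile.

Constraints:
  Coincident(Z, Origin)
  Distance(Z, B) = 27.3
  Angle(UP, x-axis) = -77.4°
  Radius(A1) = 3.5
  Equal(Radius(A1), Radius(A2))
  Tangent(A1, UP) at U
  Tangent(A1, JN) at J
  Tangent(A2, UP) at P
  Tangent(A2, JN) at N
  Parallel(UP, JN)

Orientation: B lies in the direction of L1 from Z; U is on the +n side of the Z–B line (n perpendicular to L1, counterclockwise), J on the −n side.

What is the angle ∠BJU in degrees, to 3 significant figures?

82.7°

The slot axis is L1's direction at -77.4°, so u = (cos -77.4°, sin -77.4°) = (0.218, -0.976) and n = (−sin -77.4°, cos -77.4°) = (0.976, 0.218). Z is at the origin and B lies 27.3 along u from Z, so B = 27.3·u = (5.96, -26.6). Tangency of A1 to both parallel lines with radius 3.5 puts U and J at Z ± 3.5·n: U = (3.42, 0.764), J = (-3.42, -0.764). Then cos ∠BJU = JB·JU / (|JB||JU|), giving 82.7°.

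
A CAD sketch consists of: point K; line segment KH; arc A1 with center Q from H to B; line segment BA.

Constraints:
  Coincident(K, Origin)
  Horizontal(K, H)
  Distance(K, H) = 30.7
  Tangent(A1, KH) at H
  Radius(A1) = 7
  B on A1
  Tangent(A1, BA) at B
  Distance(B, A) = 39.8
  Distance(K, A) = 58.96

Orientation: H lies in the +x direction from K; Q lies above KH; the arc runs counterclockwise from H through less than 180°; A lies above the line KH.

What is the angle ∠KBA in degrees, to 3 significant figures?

97.8°

Checks: ∠(QH, HK) = 90.00° ✓; |QH| = 7.000 ✓; |QB| = 7.000 ✓; ∠(QB, BA) = 90.00° ✓; |BA| = 39.80 ✓; |KA| = 58.96 ✓.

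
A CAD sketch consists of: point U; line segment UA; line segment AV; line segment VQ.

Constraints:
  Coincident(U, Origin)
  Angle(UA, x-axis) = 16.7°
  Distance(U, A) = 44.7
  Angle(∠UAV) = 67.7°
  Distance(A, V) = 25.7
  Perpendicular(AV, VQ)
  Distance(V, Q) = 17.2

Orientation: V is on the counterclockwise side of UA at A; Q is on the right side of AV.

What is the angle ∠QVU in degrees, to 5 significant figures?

168.07°

U is at the origin; UA runs at 16.7° with length 44.7, so A = 44.7·(cos 16.7°, sin 16.7°) = (42.815, 12.845). ∠UAV = 67.7°, so AV runs at 16.7° + (180° − 67.7°) = 129.00° from the x-axis; with |AV| = 25.7, V = A + 25.7·(cos 129.00°, sin 129.00°) = (26.641, 32.818). The perpendicularity gives VQ at right angles to AV; with |VQ| = 17.2 on the right of AV, Q = V + 17.2·(0.77715, 0.62932) = (40.008, 43.642). Then cos ∠QVU = VQ·VU / (|VQ||VU|), giving 168.07°.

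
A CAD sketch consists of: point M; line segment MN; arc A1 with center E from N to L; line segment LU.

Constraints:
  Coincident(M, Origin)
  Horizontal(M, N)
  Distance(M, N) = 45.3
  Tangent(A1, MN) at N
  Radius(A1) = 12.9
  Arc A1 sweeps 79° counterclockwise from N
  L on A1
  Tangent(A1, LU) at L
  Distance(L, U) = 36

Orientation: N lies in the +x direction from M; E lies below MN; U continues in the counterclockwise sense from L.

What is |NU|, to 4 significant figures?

49.77

On A1, N sits at bearing 90° from E; a 79° counterclockwise sweep puts L at bearing 169°, so L = E + 12.9·(cos 169°, sin 169°) = (32.64, -10.44). Since A1 is tangent to LU there, EL ⟂ LU, so LU runs along (−sin 169°, cos 169°); with |LU| = 36.0, U = (25.77, -45.78). Then |NU| = |U − N| = 49.77.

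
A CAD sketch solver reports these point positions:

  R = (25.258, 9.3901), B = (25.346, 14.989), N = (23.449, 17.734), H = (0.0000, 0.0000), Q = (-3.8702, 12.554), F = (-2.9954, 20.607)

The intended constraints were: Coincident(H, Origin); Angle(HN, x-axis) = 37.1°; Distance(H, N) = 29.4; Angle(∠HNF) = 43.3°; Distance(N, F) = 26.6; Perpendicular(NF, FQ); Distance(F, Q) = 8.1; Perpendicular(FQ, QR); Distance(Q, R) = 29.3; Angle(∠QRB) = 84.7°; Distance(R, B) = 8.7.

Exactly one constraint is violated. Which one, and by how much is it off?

Distance(R, B) = 8.7 — off by 3.10.

H = (0.00, 0.00) ✓; HN at 37.10° ✓; |HN| = 29.40 ✓; ∠HNF = 43.30° ✓; |NF| = 26.60 ✓; ∠(NF, FQ) = 90.00° ✓; |FQ| = 8.100 ✓; ∠(FQ, QR) = 90.00° ✓; |QR| = 29.30 ✓; ∠QRB = 84.70° ✓; |RB| = 5.600 ✗.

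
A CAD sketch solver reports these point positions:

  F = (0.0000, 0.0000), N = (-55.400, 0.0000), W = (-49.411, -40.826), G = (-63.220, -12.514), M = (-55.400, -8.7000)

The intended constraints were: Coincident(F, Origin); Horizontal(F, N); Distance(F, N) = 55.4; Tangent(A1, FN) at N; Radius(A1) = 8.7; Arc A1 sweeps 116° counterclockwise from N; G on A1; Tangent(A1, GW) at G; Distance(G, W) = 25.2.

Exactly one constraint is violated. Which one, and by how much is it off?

Distance(G, W) = 25.2 — off by 6.30.

F = (0.00, 0.00) ✓; F.y = 0.00, N.y = 0.00 ✓; |FN| = 55.40 ✓; ∠(MN, NF) = 90.00° ✓; |MN| = 8.700 ✓; bearing(M→G) − bearing(M→N) = 116.0° ✓; |MG| = 8.701 ✓; ∠(MG, GW) = 90.00° ✓; |GW| = 31.50 ✗.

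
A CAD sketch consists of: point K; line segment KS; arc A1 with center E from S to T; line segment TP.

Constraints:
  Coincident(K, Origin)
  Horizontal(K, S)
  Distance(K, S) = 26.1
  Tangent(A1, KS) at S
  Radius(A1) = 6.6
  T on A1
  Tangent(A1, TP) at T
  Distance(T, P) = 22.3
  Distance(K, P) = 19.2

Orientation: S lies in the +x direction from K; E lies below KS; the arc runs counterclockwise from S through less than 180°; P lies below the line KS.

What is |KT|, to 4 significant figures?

21.41

K is at the origin; K and S share the same y with |KS| = 26.1 and S on the +x side, so S = (26.10, 0.000). A1 meets KS tangentially, so ES is at right angles to KS, so E = S + (0, -6.6) = (26.10, -6.600). Since ET ⟂ TP (tangency), |EP| = √(6.6² + 22.3²) = 23.26 regardless of where T sits on A1. So P lies on both circle(K, 19.2) and circle(E, 23.26); the below-KS intersection is P = (5.971, -18.25). T is the foot of the tangent from P: T = (21.31, -2.060).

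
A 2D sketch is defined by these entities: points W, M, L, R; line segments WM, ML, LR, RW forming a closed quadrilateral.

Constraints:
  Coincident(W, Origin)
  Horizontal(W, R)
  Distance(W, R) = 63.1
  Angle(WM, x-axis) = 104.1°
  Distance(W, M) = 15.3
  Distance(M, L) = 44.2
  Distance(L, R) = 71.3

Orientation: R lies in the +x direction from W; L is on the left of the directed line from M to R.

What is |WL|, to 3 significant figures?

56.6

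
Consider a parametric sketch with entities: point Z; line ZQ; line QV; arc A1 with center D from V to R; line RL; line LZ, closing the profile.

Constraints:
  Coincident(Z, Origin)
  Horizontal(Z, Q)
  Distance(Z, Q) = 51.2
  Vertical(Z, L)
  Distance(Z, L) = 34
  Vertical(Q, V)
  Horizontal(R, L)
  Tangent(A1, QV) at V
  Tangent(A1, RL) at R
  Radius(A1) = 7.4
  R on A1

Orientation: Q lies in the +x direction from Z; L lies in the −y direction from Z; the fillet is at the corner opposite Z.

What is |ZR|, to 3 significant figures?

55.4

Z is at the origin; ZQ is horizontal with |ZQ| = 51.2 and Q on the +x side, so Q = (51.2, 0.00). Z and L share the same x with |ZL| = 34.0 and L on the −y side, so L = (0.00, -34.0). The virtual corner opposite Z is at (51.2, -34.0). A1 meets QV tangentially, so DV is at right angles to QV and since A1 is tangent to RL there, DR ⟂ RL, with radius 7.4, so the center D sits 7.4 in from both sides at D = (43.8, -26.6). That places the tangent points at V = (51.2, -26.6) on QV and R = (43.8, -34.0) on RL. Then |ZR| = |R − Z| = 55.4.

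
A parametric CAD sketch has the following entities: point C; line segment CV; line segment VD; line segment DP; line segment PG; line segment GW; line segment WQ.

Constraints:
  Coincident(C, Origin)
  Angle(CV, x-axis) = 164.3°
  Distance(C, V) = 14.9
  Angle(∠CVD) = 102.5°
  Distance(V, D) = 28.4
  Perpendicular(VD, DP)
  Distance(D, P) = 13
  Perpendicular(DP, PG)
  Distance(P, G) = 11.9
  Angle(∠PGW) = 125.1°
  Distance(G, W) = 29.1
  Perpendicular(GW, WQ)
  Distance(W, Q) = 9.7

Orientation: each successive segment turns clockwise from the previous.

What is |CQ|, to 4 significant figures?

32.81

∠PGW = 125.1° gives GW at -148.1° from the x-axis; with |GW| = 29.1, W = (-25.15, 4.403). GW is perpendicular to WQ, so WQ runs at 121.9°; with |WQ| = 9.7, Q = (-30.27, 12.64). Then |CQ| = |Q − C| = 32.81.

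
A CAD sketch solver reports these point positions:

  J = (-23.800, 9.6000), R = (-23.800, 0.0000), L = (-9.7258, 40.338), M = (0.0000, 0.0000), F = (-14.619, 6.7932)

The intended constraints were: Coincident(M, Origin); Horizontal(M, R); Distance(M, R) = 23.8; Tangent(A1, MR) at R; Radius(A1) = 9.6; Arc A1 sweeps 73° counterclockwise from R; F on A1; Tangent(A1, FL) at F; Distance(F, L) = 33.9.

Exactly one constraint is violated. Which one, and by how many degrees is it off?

Tangent(A1, FL) at F — off by 8.70°.

M = (0.00, 0.00) ✓; M.y = 0.00, R.y = 0.00 ✓; |MR| = 23.80 ✓; ∠(JR, RM) = 90.00° ✓; |JR| = 9.600 ✓; bearing(J→F) − bearing(J→R) = 73.00° ✓; |JF| = 9.600 ✓; ∠(JF, FL) = 81.30° ✗; |FL| = 33.90 ✓.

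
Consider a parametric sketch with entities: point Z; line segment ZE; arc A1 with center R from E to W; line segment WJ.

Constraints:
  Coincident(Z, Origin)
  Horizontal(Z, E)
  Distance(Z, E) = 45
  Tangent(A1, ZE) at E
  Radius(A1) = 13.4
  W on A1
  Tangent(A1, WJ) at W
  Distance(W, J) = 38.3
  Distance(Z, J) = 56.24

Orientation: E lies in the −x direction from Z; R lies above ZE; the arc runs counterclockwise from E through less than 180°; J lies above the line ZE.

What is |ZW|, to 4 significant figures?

33.78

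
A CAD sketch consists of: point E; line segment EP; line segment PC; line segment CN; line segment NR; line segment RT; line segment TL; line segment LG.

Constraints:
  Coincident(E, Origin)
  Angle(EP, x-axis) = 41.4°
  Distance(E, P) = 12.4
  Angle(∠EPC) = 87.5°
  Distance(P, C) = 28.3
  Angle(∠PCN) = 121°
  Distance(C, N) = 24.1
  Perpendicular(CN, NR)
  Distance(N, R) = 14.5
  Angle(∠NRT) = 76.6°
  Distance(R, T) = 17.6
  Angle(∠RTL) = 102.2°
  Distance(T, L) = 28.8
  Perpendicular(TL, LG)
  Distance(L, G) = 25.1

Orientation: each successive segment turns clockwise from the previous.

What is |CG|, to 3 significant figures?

37.2

E is at the origin; EP runs at 41.4° with length 12.4, so P = (9.30, 8.20). ∠EPC = 87.5° gives PC at -51.1° from the x-axis; with |PC| = 28.3, C = (27.1, -13.8). ∠PCN = 121.0° gives CN at -110° from the x-axis; with |CN| = 24.1, N = (18.8, -36.5). CN is perpendicular to NR, so NR runs at 160°; with |NR| = 14.5, R = (5.17, -31.5). ∠NRT = 76.6° gives RT at 56.5° from the x-axis; with |RT| = 17.6, T = (14.9, -16.8). ∠RTL = 102.2° gives TL at -21.3° from the x-axis; with |TL| = 28.8, L = (41.7, -27.3). TL ⟂ LG, so LG runs at -111°; with |LG| = 25.1, G = (32.6, -50.6). Then |CG| = |G − C| = 37.2.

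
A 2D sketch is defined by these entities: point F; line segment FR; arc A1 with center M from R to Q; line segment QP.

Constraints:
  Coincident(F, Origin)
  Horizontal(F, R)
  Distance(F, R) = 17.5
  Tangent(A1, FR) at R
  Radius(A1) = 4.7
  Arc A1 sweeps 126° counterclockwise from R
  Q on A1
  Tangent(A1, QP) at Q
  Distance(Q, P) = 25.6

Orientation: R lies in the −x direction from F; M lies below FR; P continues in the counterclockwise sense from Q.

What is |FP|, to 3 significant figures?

28.9

F is at the origin; F and R share the same y with |FR| = 17.5 and R on the −x side, so R = (-17.5, 0.00). Since A1 is tangent to FR there, MR ⟂ FR, so M = R + (0, -4.7) = (-17.5, -4.70). On A1, R sits at bearing 90° from M; a 126° counterclockwise sweep puts Q at bearing 216°, so Q = M + 4.7·(cos 216°, sin 216°) = (-21.3, -7.46). The tangent condition forces MQ to be normal to QP, so QP runs along (−sin 216°, cos 216°); with |QP| = 25.6, P = (-6.26, -28.2). Then |FP| = |P − F| = 28.9.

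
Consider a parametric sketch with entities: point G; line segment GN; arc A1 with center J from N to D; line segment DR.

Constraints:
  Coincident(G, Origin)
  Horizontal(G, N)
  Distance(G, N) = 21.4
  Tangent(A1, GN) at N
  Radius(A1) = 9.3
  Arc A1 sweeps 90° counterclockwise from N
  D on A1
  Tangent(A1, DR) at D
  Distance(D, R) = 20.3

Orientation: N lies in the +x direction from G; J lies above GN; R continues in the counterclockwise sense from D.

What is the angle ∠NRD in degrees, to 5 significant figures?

17.442°

G is at the origin; G and N share the same y with |GN| = 21.4 and N on the +x side, so N = (21.400, 0.0000). Tangency of A1 to GN means the radius JN is perpendicular to GN, so J = N + (0, 9.3) = (21.400, 9.3000). On A1, N sits at bearing -90° from J; a 90° counterclockwise sweep puts D at bearing 0°, so D = J + 9.3·(cos 0°, sin 0°) = (30.700, 9.3000). A1 meets DR tangentially, so JD is at right angles to DR, so DR runs along (−sin 0°, cos 0°); with |DR| = 20.3, R = (30.700, 29.600). Then cos ∠NRD = RN·RD / (|RN||RD|), giving 17.442°.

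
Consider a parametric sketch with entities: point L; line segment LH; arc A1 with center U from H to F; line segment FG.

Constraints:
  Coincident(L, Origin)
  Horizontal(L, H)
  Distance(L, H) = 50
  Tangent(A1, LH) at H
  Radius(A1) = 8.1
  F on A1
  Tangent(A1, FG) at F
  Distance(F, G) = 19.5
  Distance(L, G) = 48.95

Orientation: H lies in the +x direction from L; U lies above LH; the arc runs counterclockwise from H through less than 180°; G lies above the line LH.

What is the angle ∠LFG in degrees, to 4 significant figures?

55.87°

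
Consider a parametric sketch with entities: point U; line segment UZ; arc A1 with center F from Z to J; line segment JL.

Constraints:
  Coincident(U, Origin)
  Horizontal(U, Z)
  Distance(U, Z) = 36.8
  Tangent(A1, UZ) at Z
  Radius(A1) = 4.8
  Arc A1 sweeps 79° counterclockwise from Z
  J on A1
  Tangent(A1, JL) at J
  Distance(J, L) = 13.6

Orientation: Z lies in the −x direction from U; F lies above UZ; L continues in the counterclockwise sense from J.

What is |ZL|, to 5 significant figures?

18.719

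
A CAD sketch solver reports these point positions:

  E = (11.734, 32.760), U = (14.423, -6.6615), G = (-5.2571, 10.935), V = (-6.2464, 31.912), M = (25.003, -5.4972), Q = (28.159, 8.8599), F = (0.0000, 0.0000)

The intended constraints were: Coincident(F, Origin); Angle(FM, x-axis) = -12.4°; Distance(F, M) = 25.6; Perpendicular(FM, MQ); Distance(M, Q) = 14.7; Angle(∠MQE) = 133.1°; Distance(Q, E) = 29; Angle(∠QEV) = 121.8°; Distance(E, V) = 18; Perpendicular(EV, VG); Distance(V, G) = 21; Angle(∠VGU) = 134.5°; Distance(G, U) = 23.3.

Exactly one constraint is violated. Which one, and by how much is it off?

Distance(G, U) = 23.3 — off by 3.10.

F = (0.00, 0.00) ✓; FM at -12.40° ✓; |FM| = 25.60 ✓; ∠(FM, MQ) = 90.00° ✓; |MQ| = 14.70 ✓; ∠MQE = 133.1° ✓; |QE| = 29.00 ✓; ∠QEV = 121.8° ✓; |EV| = 18.00 ✓; ∠(EV, VG) = 90.00° ✓; |VG| = 21.00 ✓; ∠VGU = 134.5° ✓; |GU| = 26.40 ✗.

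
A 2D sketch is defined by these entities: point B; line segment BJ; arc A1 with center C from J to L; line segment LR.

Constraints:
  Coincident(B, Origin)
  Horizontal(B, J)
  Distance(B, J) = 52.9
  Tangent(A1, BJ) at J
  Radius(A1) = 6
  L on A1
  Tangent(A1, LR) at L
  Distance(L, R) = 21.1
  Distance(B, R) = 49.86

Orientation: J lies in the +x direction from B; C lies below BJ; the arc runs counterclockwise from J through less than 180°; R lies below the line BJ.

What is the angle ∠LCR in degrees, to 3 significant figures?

74.1°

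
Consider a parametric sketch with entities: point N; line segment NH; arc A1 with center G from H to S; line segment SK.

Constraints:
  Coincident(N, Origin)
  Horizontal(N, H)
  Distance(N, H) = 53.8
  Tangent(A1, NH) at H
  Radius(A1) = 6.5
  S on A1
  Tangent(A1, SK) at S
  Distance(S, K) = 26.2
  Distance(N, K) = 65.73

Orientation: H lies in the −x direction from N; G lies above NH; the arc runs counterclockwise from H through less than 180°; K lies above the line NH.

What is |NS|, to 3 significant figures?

48.5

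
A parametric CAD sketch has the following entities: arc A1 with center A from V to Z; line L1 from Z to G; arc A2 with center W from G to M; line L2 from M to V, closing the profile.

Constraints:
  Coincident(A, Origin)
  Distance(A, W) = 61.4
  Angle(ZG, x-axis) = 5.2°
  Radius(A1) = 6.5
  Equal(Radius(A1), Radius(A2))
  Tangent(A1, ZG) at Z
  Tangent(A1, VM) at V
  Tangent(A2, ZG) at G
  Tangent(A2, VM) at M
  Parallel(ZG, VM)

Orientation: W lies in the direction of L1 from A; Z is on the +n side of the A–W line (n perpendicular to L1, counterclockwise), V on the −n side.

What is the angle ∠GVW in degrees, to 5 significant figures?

5.9115°

The slot axis is L1's direction at 5.2°, so u = (cos 5.2°, sin 5.2°) = (0.99588, 0.090633) and n = (−sin 5.2°, cos 5.2°) = (-0.090633, 0.99588). A is at the origin and W lies 61.4 along u from A, so W = 61.4·u = (61.147, 5.5648). Tangency of A1 to both parallel lines with radius 6.5 puts Z and V at A ± 6.5·n: Z = (-0.58911, 6.4732), V = (0.58911, -6.4732). Equal radii place G and M the same way about W: G = W + 6.5·n = (60.558, 12.038), M = W − 6.5·n = (61.736, -0.90841). Then cos ∠GVW = VG·VW / (|VG||VW|), giving 5.9115°.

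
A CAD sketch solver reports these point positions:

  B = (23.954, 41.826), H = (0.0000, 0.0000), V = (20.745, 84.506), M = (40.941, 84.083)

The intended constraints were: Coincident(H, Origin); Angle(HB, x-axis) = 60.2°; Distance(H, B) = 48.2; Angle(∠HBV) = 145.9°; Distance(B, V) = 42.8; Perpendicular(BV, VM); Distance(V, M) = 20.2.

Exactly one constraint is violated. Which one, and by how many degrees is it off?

Perpendicular(BV, VM) — off by 5.50°.

H = (0.00, 0.00) ✓; HB at 60.20° ✓; |HB| = 48.20 ✓; ∠HBV = 145.9° ✓; |BV| = 42.80 ✓; ∠(BV, VM) = 95.50° ✗; |VM| = 20.20 ✓.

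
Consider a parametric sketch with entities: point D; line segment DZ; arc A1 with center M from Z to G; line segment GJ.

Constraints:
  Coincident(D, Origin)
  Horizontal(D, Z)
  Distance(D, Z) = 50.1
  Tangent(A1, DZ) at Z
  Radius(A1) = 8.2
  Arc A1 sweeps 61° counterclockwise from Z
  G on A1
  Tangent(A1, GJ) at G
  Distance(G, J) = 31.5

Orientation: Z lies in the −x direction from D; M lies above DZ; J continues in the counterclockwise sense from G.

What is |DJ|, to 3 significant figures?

42.1

On A1, Z sits at bearing -90° from M; a 61° counterclockwise sweep puts G at bearing -29°, so G = M + 8.2·(cos -29°, sin -29°) = (-42.9, 4.22). Since A1 is tangent to GJ there, MG ⟂ GJ, so GJ runs along (−sin -29°, cos -29°); with |GJ| = 31.5, J = (-27.7, 31.8). Then |DJ| = |J − D| = 42.1.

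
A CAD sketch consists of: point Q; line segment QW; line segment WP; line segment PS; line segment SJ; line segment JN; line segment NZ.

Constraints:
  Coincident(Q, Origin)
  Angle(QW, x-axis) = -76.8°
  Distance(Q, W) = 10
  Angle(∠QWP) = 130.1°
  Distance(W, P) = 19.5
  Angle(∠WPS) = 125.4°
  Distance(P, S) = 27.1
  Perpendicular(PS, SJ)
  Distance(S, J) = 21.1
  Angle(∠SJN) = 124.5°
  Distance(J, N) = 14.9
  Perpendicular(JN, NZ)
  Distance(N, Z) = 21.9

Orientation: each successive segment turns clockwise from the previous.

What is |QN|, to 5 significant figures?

23.943

The perpendicularity gives SJ at right angles to PS, so SJ runs at 88.700°; with |SJ| = 21.1, J = (-35.985, -3.6610). ∠SJN = 124.5° gives JN at 33.200° from the x-axis; with |JN| = 14.9, N = (-23.517, 4.4977). Then |QN| = |N − Q| = 23.943.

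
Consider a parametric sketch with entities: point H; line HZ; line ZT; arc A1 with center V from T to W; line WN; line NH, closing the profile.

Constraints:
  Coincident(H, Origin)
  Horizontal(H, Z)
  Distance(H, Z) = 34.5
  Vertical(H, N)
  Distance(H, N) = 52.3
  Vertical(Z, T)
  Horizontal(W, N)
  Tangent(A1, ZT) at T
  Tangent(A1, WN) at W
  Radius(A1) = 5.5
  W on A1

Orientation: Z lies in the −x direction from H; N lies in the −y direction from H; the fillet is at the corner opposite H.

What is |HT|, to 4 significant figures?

58.14

H is at the origin; HZ is horizontal with |HZ| = 34.5 and Z on the −x side, so Z = (-34.50, 0.000). HN is vertical with |HN| = 52.3 and N on the −y side, so N = (0.000, -52.30). The virtual corner opposite H is at (-34.50, -52.30). The tangent condition forces VT to be normal to ZT and A1 meets WN tangentially, so VW is at right angles to WN, with radius 5.5, so the center V sits 5.5 in from both sides at V = (-29.00, -46.80). That places the tangent points at T = (-34.50, -46.80) on ZT and W = (-29.00, -52.30) on WN. Then |HT| = |T − H| = 58.14.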